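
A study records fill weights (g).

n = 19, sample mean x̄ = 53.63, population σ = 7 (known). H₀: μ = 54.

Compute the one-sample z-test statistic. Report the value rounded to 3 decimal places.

SE = σ/√n = 7/√19 = 1.6059
z = (x̄−μ₀)/SE = (53.63−54)/1.6059 = -0.2304

test statistic = -0.230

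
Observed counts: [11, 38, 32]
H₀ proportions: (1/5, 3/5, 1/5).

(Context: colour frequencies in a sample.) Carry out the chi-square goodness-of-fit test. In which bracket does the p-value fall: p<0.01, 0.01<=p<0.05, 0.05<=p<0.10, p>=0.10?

p-value bracket: p<0.01

n = 81; E_i = n·p_i = [16.20, 48.60, 16.20]
χ² = (11−16.20)²/16.20 + (38−48.60)²/48.60 + (32−16.20)²/16.20 = 19.3909
df = 2
p-value (upper-tail) = 0.00006
→ bracket: p<0.01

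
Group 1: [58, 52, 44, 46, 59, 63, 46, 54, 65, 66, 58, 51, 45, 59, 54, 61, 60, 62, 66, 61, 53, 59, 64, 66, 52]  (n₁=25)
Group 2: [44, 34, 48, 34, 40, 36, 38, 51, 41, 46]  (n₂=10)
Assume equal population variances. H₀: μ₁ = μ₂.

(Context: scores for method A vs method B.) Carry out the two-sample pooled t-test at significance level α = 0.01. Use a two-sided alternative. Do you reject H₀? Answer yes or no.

reject H₀: yes

x̄₁=56.960, s₁=6.913, n₁=25
x̄₂=41.200, s₂=5.922, n₂=10
s_p² = [24·6.913² + 9·5.922²]/33 = 44.3200
SE = √(s_p²·(1/25+1/10)) = 2.4909
t = (56.960−41.200)/2.4909 = 6.3269
df = 33
p-value (two-sided) = 0.00000
At α=0.01: p < α → reject H₀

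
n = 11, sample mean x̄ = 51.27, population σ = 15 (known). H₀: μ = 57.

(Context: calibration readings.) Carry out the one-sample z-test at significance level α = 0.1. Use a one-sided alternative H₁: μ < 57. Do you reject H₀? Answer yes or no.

reject H₀: no

SE = σ/√n = 15/√11 = 4.5227
z = (x̄−μ₀)/SE = (51.27−57)/4.5227 = -1.2670
p-value (one-sided, H₁ less) = 0.10259
At α=0.1: p ≥ α → fail to reject H₀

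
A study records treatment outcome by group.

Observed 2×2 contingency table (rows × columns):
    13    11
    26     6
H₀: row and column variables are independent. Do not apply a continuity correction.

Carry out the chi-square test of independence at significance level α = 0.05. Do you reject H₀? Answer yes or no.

reject H₀: yes

Row totals [24, 32], col totals [39, 17], n=56
χ² = (13−16.71)²/16.71 + (11−7.29)²/7.29 + (26−22.29)²/22.29 + (6−9.71)²/9.71 = 4.7582
df = 1
p-value (upper-tail) = 0.02916
At α=0.05: p < α → reject H₀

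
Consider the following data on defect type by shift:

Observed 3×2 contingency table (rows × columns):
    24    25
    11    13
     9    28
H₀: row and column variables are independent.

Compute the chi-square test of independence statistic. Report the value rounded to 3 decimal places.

test statistic = 5.775

Row totals [49, 24, 37], col totals [44, 66], n=110
χ² = (24−19.60)²/19.60 + (25−29.40)²/29.40 + (11−9.60)²/9.60 + (13−14.40)²/14.40 + (9−14.80)²/14.80 + (28−22.20)²/22.20 = 5.7748
df = 2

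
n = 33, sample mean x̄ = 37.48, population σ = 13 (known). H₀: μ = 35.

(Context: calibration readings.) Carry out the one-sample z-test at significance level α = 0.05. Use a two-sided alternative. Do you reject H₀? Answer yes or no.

SE = σ/√n = 13/√33 = 2.2630
z = (x̄−μ₀)/SE = (37.48−35)/2.2630 = 1.0959
p-value (two-sided) = 0.27313
At α=0.05: p ≥ α → fail to reject H₀

reject H₀: no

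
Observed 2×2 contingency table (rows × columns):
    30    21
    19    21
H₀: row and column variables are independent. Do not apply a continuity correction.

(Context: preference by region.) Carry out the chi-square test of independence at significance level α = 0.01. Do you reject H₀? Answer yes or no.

reject H₀: no

Row totals [51, 40], col totals [49, 42], n=91
χ² = (30−27.46)²/27.46 + (21−23.54)²/23.54 + (19−21.54)²/21.54 + (21−18.46)²/18.46 = 1.1566
df = 1
p-value (upper-tail) = 0.28217
At α=0.01: p ≥ α → fail to reject H₀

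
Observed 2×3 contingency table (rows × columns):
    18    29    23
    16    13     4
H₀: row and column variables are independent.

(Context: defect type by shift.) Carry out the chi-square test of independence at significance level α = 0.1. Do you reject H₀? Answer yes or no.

Row totals [70, 33], col totals [34, 42, 27], n=103
χ² = (18−23.11)²/23.11 + (29−28.54)²/28.54 + (23−18.35)²/18.35 + (16−10.89)²/10.89 + (13−13.46)²/13.46 + (4−8.65)²/8.65 = 7.2242
df = 2
p-value (upper-tail) = 0.02699
At α=0.1: p < α → reject H₀

reject H₀: yes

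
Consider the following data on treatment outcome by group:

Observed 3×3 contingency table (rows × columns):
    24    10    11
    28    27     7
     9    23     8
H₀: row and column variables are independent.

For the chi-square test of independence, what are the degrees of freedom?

degrees of freedom = 4

df = (r−1)(c−1) = (3−1)·(3−1) = 4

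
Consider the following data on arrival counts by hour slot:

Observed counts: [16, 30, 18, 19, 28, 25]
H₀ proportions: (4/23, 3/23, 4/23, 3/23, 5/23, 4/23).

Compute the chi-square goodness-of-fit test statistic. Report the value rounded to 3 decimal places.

n = 136; E_i = n·p_i = [23.65, 17.74, 23.65, 17.74, 29.57, 23.65]
χ² = (16−23.65)²/23.65 + (30−17.74)²/17.74 + (18−23.65)²/23.65 + (19−17.74)²/17.74 + (28−29.57)²/29.57 + (25−23.65)²/23.65 = 12.5501
df = 5

test statistic = 12.550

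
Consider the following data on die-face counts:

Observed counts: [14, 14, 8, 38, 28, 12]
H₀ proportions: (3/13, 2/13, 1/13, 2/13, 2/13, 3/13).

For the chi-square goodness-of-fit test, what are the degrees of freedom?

degrees of freedom = 5

df = k − 1 = 6 − 1 = 5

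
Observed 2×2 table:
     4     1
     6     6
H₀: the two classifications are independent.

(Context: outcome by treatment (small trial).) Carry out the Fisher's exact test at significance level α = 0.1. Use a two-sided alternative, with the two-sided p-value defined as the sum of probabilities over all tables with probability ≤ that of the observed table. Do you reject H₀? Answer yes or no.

Margins: r₁=5, r₂=12, c₁=10, c₂=7, n=17
p_obs = C(5,4)·C(12,6)/C(17,10); sum pmf over tables with pmf ≤ p_obs
p-value (two-sided) = 0.33824
At α=0.1: p ≥ α → fail to reject H₀

reject H₀: no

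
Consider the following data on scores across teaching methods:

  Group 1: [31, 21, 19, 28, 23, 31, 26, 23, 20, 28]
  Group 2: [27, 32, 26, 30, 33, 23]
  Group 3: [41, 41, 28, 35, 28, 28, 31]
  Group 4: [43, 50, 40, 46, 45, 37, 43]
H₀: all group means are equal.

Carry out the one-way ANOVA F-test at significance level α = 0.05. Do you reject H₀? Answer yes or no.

Group means [25.00, 28.50, 33.14, 43.43], grand mean 31.900
SSB = Σnᵢ(x̄ᵢ−x̄)² = 1486.629; SSW = ΣΣ(x−x̄ᵢ)² = 566.071
MSB = 1486.629/3 = 495.5429; MSW = 566.071/26 = 21.7720
F = MSB/MSW = 22.7606
df = (3, 26)
p-value (upper-tail) = 0.00000
At α=0.05: p < α → reject H₀

reject H₀: yes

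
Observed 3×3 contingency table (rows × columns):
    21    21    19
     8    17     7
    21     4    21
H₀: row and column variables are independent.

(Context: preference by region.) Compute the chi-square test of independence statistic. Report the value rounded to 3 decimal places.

test statistic = 18.660

Row totals [61, 32, 46], col totals [50, 42, 47], n=139
χ² = (21−21.94)²/21.94 + (21−18.43)²/18.43 + (19−20.63)²/20.63 + (8−11.51)²/11.51 + (17−9.67)²/9.67 + (7−10.82)²/10.82 + (21−16.55)²/16.55 + (4−13.90)²/13.90 + (21−15.55)²/15.55 = 18.6600
df = 4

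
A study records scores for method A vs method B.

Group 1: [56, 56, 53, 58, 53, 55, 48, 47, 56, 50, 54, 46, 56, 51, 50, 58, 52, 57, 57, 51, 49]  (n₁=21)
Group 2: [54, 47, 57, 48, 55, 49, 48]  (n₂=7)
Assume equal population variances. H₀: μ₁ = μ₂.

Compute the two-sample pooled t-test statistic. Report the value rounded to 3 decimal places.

x̄₁=53.000, s₁=3.715, n₁=21
x̄₂=51.143, s₂=4.059, n₂=7
s_p² = [20·3.715² + 6·4.059²]/26 = 14.4176
SE = √(s_p²·(1/21+1/7)) = 1.6572
t = (53.000−51.143)/1.6572 = 1.1207
df = 26

test statistic = 1.121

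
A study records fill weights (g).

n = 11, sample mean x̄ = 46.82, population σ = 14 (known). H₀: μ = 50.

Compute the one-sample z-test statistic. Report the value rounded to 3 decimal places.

SE = σ/√n = 14/√11 = 4.2212
z = (x̄−μ₀)/SE = (46.82−50)/4.2212 = -0.7533

test statistic = -0.753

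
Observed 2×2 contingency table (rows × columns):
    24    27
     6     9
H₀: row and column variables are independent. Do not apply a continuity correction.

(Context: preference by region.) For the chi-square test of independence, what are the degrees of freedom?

degrees of freedom = 1

df = (r−1)(c−1) = (2−1)·(2−1) = 1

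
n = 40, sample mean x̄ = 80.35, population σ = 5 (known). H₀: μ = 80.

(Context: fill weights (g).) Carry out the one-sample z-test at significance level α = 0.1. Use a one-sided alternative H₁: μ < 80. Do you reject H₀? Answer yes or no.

reject H₀: no

SE = σ/√n = 5/√40 = 0.7906
z = (x̄−μ₀)/SE = (80.35−80)/0.7906 = 0.4427
p-value (one-sided, H₁ less) = 0.67102
At α=0.1: p ≥ α → fail to reject H₀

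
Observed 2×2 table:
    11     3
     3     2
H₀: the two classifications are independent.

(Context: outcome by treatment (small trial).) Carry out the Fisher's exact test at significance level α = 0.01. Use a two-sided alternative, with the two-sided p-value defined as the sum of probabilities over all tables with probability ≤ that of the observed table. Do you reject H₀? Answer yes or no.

reject H₀: no

Margins: r₁=14, r₂=5, c₁=14, c₂=5, n=19
p_obs = C(14,11)·C(5,3)/C(19,14); sum pmf over tables with pmf ≤ p_obs
p-value (two-sided) = 0.56957
At α=0.01: p ≥ α → fail to reject H₀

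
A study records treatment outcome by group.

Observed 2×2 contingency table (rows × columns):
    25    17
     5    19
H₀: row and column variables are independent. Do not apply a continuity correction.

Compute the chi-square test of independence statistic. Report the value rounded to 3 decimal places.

Row totals [42, 24], col totals [30, 36], n=66
χ² = (25−19.09)²/19.09 + (17−22.91)²/22.91 + (5−10.91)²/10.91 + (19−13.09)²/13.09 = 9.2212
df = 1

test statistic = 9.221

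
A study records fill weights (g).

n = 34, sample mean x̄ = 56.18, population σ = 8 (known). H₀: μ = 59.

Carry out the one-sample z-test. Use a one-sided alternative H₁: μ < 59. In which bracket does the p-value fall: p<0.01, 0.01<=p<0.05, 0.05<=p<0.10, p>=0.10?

p-value bracket: 0.01<=p<0.05

SE = σ/√n = 8/√34 = 1.3720
z = (x̄−μ₀)/SE = (56.18−59)/1.3720 = -2.0554
p-value (one-sided, H₁ less) = 0.01992
→ bracket: 0.01<=p<0.05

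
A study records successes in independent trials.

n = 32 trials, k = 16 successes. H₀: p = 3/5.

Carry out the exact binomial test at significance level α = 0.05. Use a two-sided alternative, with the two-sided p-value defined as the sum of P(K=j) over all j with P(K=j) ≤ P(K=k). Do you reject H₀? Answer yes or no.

reject H₀: no

Exact binomial: n=32, k=16, p₀=3/5=0.6000
P(X=j) = C(n,j)·p₀^j·(1−p₀)^(n−j); p = Σ P(X=j) over j with P(X=j) ≤ P(X=16)
p-value (two-sided) = 0.28035
At α=0.05: p ≥ α → fail to reject H₀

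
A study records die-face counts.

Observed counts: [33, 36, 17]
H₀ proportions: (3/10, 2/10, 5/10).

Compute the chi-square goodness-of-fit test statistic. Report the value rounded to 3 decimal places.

test statistic = 38.279

n = 86; E_i = n·p_i = [25.80, 17.20, 43.00]
χ² = (33−25.80)²/25.80 + (36−17.20)²/17.20 + (17−43.00)²/43.00 = 38.2791
df = 2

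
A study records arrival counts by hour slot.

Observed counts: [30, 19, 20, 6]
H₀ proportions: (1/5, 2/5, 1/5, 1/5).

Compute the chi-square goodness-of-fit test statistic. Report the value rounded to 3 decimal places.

test statistic = 26.100

n = 75; E_i = n·p_i = [15.00, 30.00, 15.00, 15.00]
χ² = (30−15.00)²/15.00 + (19−30.00)²/30.00 + (20−15.00)²/15.00 + (6−15.00)²/15.00 = 26.1000
df = 3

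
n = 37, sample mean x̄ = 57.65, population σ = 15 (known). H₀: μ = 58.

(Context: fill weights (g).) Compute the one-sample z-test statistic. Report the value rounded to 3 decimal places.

SE = σ/√n = 15/√37 = 2.4660
z = (x̄−μ₀)/SE = (57.65−58)/2.4660 = -0.1419

test statistic = -0.142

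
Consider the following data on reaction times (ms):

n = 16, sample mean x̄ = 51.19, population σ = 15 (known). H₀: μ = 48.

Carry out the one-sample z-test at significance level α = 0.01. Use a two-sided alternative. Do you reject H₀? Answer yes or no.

reject H₀: no

SE = σ/√n = 15/√16 = 3.7500
z = (x̄−μ₀)/SE = (51.19−48)/3.7500 = 0.8507
p-value (two-sided) = 0.39495
At α=0.01: p ≥ α → fail to reject H₀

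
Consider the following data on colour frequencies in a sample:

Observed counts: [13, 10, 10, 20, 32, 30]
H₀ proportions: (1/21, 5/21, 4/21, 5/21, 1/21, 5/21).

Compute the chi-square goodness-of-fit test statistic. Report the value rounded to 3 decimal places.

test statistic = 158.548

n = 115; E_i = n·p_i = [5.48, 27.38, 21.90, 27.38, 5.48, 27.38]
χ² = (13−5.48)²/5.48 + (10−27.38)²/27.38 + (10−21.90)²/21.90 + (20−27.38)²/27.38 + (32−5.48)²/5.48 + (30−27.38)²/27.38 = 158.5478
df = 5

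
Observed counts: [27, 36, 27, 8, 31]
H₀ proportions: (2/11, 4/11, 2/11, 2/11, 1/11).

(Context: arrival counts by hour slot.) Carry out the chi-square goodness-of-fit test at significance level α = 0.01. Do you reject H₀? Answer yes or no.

reject H₀: yes

n = 129; E_i = n·p_i = [23.45, 46.91, 23.45, 23.45, 11.73]
χ² = (27−23.45)²/23.45 + (36−46.91)²/46.91 + (27−23.45)²/23.45 + (8−23.45)²/23.45 + (31−11.73)²/11.73 = 45.4651
df = 4
p-value (upper-tail) = 0.00000
At α=0.01: p < α → reject H₀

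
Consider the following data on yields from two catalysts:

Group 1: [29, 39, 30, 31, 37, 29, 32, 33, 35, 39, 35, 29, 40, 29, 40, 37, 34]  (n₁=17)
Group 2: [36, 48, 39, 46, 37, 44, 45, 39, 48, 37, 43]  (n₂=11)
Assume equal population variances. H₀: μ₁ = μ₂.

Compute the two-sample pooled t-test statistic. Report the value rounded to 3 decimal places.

x̄₁=34.000, s₁=4.123, n₁=17
x̄₂=42.000, s₂=4.539, n₂=11
s_p² = [16·4.123² + 10·4.539²]/26 = 18.3846
SE = √(s_p²·(1/17+1/11)) = 1.6591
t = (34.000−42.000)/1.6591 = -4.8217
df = 26

test statistic = -4.822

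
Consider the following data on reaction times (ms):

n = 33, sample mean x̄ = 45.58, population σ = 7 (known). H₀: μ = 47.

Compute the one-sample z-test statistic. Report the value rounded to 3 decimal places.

test statistic = -1.165

SE = σ/√n = 7/√33 = 1.2185
z = (x̄−μ₀)/SE = (45.58−47)/1.2185 = -1.1653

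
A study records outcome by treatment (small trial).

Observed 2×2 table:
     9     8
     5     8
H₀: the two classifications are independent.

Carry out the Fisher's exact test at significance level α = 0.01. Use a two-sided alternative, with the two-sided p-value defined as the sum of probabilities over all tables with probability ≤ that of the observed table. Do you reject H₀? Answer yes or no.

reject H₀: no

Margins: r₁=17, r₂=13, c₁=14, c₂=16, n=30
p_obs = C(17,9)·C(13,5)/C(30,14); sum pmf over tables with pmf ≤ p_obs
p-value (two-sided) = 0.48365
At α=0.01: p ≥ α → fail to reject H₀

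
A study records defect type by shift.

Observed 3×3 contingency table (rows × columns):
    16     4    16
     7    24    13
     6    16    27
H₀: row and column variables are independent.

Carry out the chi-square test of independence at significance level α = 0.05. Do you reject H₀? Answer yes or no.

reject H₀: yes

Row totals [36, 44, 49], col totals [29, 44, 56], n=129
χ² = (16−8.09)²/8.09 + (4−12.28)²/12.28 + (16−15.63)²/15.63 + (7−9.89)²/9.89 + (24−15.01)²/15.01 + (13−19.10)²/19.10 + (6−11.02)²/11.02 + (16−16.71)²/16.71 + (27−21.27)²/21.27 = 25.3548
df = 4
p-value (upper-tail) = 0.00004
At α=0.05: p < α → reject H₀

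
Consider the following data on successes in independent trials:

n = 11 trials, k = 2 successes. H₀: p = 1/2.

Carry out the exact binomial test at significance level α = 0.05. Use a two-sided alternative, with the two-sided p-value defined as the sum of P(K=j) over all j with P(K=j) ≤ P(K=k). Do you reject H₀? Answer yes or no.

reject H₀: no

Exact binomial: n=11, k=2, p₀=1/2=0.5000
P(X=j) = C(n,j)·p₀^j·(1−p₀)^(n−j); p = Σ P(X=j) over j with P(X=j) ≤ P(X=2)
p-value (two-sided) = 0.06543
At α=0.05: p ≥ α → fail to reject H₀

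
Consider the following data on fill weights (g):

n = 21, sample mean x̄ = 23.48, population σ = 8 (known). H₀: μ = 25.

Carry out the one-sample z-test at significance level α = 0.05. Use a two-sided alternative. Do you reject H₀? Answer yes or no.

reject H₀: no

SE = σ/√n = 8/√21 = 1.7457
z = (x̄−μ₀)/SE = (23.48−25)/1.7457 = -0.8707
p-value (two-sided) = 0.38392
At α=0.05: p ≥ α → fail to reject H₀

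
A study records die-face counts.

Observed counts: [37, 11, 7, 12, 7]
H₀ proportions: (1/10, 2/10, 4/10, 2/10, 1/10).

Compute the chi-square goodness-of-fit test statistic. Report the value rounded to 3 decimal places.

n = 74; E_i = n·p_i = [7.40, 14.80, 29.60, 14.80, 7.40]
χ² = (37−7.40)²/7.40 + (11−14.80)²/14.80 + (7−29.60)²/29.60 + (12−14.80)²/14.80 + (7−7.40)²/7.40 = 137.1824
df = 4

test statistic = 137.182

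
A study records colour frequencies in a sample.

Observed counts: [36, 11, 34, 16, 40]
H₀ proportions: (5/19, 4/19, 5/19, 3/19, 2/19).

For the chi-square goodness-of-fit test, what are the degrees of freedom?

df = k − 1 = 5 − 1 = 4

degrees of freedom = 4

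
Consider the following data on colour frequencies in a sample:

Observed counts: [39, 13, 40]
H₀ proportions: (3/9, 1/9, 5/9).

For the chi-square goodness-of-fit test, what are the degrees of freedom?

df = k − 1 = 3 − 1 = 2

degrees of freedom = 2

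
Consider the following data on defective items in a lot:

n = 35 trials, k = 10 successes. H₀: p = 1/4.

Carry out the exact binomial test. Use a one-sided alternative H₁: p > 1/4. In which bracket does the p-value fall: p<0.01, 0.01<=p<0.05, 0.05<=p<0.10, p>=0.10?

p-value bracket: p>=0.10

Exact binomial: n=35, k=10, p₀=1/4=0.2500
P(X≥10) from Σ C(n,i)·p₀^i·(1−p₀)^(n−i)
p-value (one-sided, H₁ greater) = 0.37368
→ bracket: p>=0.10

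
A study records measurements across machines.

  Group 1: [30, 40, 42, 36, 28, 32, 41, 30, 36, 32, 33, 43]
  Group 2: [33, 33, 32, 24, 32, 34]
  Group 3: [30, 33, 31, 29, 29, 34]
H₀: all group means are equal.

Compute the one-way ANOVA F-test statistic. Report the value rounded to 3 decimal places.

Group means [35.25, 31.33, 31.00], grand mean 33.208
SSB = Σnᵢ(x̄ᵢ−x̄)² = 100.375; SSW = ΣΣ(x−x̄ᵢ)² = 385.583
MSB = 100.375/2 = 50.1875; MSW = 385.583/21 = 18.3611
F = MSB/MSW = 2.7334
df = (2, 21)

test statistic = 2.733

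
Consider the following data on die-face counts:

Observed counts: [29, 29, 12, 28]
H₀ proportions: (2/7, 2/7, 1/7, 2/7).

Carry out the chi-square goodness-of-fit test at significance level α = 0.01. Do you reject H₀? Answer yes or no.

n = 98; E_i = n·p_i = [28.00, 28.00, 14.00, 28.00]
χ² = (29−28.00)²/28.00 + (29−28.00)²/28.00 + (12−14.00)²/14.00 + (28−28.00)²/28.00 = 0.3571
df = 3
p-value (upper-tail) = 0.94895
At α=0.01: p ≥ α → fail to reject H₀

reject H₀: no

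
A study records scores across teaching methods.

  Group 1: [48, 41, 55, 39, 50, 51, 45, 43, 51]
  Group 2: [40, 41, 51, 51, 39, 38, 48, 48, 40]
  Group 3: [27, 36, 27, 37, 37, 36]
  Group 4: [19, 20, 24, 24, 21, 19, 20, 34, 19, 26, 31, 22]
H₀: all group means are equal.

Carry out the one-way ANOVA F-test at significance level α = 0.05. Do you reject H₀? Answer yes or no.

Group means [47.00, 44.00, 33.33, 23.25], grand mean 36.056
SSB = Σnᵢ(x̄ᵢ−x̄)² = 3658.306; SSW = ΣΣ(x−x̄ᵢ)² = 845.583
MSB = 3658.306/3 = 1219.4352; MSW = 845.583/32 = 26.4245
F = MSB/MSW = 46.1479
df = (3, 32)
p-value (upper-tail) = 0.00000
At α=0.05: p < α → reject H₀

reject H₀: yes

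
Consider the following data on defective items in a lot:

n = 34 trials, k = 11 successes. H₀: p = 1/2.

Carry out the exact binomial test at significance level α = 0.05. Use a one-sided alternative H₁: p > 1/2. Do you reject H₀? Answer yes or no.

Exact binomial: n=34, k=11, p₀=1/2=0.5000
P(X≥11) from Σ C(n,i)·p₀^i·(1−p₀)^(n−i)
p-value (one-sided, H₁ greater) = 0.98785
At α=0.05: p ≥ α → fail to reject H₀

reject H₀: no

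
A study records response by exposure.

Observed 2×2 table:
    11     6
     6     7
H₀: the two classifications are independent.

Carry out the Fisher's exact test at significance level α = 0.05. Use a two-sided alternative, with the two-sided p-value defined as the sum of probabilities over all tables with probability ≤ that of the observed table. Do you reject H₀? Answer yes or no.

Margins: r₁=17, r₂=13, c₁=17, c₂=13, n=30
p_obs = C(17,11)·C(13,6)/C(30,17); sum pmf over tables with pmf ≤ p_obs
p-value (two-sided) = 0.46009
At α=0.05: p ≥ α → fail to reject H₀

reject H₀: no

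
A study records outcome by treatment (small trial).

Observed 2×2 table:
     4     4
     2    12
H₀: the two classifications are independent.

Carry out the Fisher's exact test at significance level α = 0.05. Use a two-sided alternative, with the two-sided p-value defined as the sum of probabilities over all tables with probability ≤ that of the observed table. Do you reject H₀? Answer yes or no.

Margins: r₁=8, r₂=14, c₁=6, c₂=16, n=22
p_obs = C(8,4)·C(14,2)/C(22,6); sum pmf over tables with pmf ≤ p_obs
p-value (two-sided) = 0.13650
At α=0.05: p ≥ α → fail to reject H₀

reject H₀: no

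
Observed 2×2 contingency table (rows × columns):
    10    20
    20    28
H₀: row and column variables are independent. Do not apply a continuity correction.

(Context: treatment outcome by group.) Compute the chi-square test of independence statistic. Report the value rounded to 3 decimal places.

Row totals [30, 48], col totals [30, 48], n=78
χ² = (10−11.54)²/11.54 + (20−18.46)²/18.46 + (20−18.46)²/18.46 + (28−29.54)²/29.54 = 0.5417
df = 1

test statistic = 0.542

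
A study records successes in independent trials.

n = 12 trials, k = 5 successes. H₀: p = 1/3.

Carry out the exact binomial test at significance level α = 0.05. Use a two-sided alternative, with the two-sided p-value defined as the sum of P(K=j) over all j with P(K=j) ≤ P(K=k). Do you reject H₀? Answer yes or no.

Exact binomial: n=12, k=5, p₀=1/3=0.3333
P(X=j) = C(n,j)·p₀^j·(1−p₀)^(n−j); p = Σ P(X=j) over j with P(X=j) ≤ P(X=5)
p-value (two-sided) = 0.54960
At α=0.05: p ≥ α → fail to reject H₀

reject H₀: no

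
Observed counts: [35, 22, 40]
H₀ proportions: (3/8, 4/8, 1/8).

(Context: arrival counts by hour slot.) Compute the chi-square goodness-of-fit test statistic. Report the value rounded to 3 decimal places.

test statistic = 78.615

n = 97; E_i = n·p_i = [36.38, 48.50, 12.12]
χ² = (35−36.38)²/36.38 + (22−48.50)²/48.50 + (40−12.12)²/12.12 = 78.6151
df = 2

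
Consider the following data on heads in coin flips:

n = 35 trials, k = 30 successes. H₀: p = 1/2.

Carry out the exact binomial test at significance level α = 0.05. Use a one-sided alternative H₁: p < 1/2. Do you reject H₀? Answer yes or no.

Exact binomial: n=35, k=30, p₀=1/2=0.5000
P(X≤30) from Σ C(n,i)·p₀^i·(1−p₀)^(n−i)
p-value (one-sided, H₁ less) = 1.00000
At α=0.05: p ≥ α → fail to reject H₀

reject H₀: no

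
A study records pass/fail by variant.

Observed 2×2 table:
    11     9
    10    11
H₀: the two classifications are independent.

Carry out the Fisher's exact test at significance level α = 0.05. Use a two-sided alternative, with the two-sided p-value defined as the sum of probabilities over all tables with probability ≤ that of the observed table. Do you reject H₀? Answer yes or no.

reject H₀: no

Margins: r₁=20, r₂=21, c₁=21, c₂=20, n=41
p_obs = C(20,11)·C(21,10)/C(41,21); sum pmf over tables with pmf ≤ p_obs
p-value (two-sided) = 0.75786
At α=0.05: p ≥ α → fail to reject H₀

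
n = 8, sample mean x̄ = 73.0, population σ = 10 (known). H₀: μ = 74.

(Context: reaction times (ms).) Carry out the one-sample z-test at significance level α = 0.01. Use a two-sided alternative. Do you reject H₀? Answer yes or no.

SE = σ/√n = 10/√8 = 3.5355
z = (x̄−μ₀)/SE = (73.0−74)/3.5355 = -0.2828
p-value (two-sided) = 0.77730
At α=0.01: p ≥ α → fail to reject H₀

reject H₀: no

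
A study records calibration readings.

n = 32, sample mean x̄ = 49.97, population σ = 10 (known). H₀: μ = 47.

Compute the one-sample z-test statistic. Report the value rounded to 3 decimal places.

test statistic = 1.680

SE = σ/√n = 10/√32 = 1.7678
z = (x̄−μ₀)/SE = (49.97−47)/1.7678 = 1.6801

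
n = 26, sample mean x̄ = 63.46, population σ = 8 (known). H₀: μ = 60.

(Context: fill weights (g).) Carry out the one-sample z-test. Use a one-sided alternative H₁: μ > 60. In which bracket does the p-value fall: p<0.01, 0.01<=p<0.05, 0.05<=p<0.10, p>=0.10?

SE = σ/√n = 8/√26 = 1.5689
z = (x̄−μ₀)/SE = (63.46−60)/1.5689 = 2.2053
p-value (one-sided, H₁ greater) = 0.01372
→ bracket: 0.01<=p<0.05

p-value bracket: 0.01<=p<0.05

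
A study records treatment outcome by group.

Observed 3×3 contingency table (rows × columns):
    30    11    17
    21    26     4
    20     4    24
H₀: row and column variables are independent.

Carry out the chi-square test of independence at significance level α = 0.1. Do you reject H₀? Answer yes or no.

Row totals [58, 51, 48], col totals [71, 41, 45], n=157
χ² = (30−26.23)²/26.23 + (11−15.15)²/15.15 + (17−16.62)²/16.62 + (21−23.06)²/23.06 + (26−13.32)²/13.32 + (4−14.62)²/14.62 + (20−21.71)²/21.71 + (4−12.54)²/12.54 + (24−13.76)²/13.76 = 35.2281
df = 4
p-value (upper-tail) = 0.00000
At α=0.1: p < α → reject H₀

reject H₀: yes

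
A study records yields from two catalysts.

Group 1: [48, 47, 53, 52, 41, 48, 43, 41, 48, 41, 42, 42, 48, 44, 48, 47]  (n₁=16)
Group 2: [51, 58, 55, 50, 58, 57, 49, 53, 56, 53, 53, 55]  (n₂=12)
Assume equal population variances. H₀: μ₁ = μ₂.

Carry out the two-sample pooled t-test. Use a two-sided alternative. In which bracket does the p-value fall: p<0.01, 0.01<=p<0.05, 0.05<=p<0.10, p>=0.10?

p-value bracket: p<0.01

x̄₁=45.812, s₁=3.885, n₁=16
x̄₂=54.000, s₂=3.015, n₂=12
s_p² = [15·3.885² + 11·3.015²]/26 = 12.5553
SE = √(s_p²·(1/16+1/12)) = 1.3531
t = (45.812−54.000)/1.3531 = -6.0508
df = 26
p-value (two-sided) = 0.00000
→ bracket: p<0.01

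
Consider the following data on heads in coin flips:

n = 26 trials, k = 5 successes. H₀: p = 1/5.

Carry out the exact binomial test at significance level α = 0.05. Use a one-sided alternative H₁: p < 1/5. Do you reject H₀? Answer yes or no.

reject H₀: no

Exact binomial: n=26, k=5, p₀=1/5=0.2000
P(X≤5) from Σ C(n,i)·p₀^i·(1−p₀)^(n−i)
p-value (one-sided, H₁ less) = 0.57749
At α=0.05: p ≥ α → fail to reject H₀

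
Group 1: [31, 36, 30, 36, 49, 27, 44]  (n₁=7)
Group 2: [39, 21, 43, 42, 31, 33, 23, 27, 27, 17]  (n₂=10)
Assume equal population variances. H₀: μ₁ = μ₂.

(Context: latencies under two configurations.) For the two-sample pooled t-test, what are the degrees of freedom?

df = n₁ + n₂ − 2 = 7 + 10 − 2 = 15

degrees of freedom = 15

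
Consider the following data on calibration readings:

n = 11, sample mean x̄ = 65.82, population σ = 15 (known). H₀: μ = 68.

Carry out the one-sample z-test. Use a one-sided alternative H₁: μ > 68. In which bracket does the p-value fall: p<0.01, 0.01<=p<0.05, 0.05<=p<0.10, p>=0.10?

SE = σ/√n = 15/√11 = 4.5227
z = (x̄−μ₀)/SE = (65.82−68)/4.5227 = -0.4820
p-value (one-sided, H₁ greater) = 0.68510
→ bracket: p>=0.10

p-value bracket: p>=0.10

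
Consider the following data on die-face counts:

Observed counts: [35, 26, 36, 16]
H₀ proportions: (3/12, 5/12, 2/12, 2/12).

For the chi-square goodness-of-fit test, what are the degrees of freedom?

degrees of freedom = 3

df = k − 1 = 4 − 1 = 3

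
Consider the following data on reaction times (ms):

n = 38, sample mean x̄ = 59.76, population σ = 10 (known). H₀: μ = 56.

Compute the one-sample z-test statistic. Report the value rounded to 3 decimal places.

test statistic = 2.318

SE = σ/√n = 10/√38 = 1.6222
z = (x̄−μ₀)/SE = (59.76−56)/1.6222 = 2.3178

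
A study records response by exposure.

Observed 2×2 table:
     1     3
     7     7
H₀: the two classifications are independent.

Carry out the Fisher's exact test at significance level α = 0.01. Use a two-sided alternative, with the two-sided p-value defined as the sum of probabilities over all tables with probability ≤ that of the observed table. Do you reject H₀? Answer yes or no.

Margins: r₁=4, r₂=14, c₁=8, c₂=10, n=18
p_obs = C(4,1)·C(14,7)/C(18,8); sum pmf over tables with pmf ≤ p_obs
p-value (two-sided) = 0.58824
At α=0.01: p ≥ α → fail to reject H₀

reject H₀: no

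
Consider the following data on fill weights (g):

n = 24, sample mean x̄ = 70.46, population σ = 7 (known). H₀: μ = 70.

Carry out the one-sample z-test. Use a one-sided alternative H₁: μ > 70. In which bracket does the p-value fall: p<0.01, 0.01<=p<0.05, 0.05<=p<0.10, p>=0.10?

SE = σ/√n = 7/√24 = 1.4289
z = (x̄−μ₀)/SE = (70.46−70)/1.4289 = 0.3219
p-value (one-sided, H₁ greater) = 0.37375
→ bracket: p>=0.10

p-value bracket: p>=0.10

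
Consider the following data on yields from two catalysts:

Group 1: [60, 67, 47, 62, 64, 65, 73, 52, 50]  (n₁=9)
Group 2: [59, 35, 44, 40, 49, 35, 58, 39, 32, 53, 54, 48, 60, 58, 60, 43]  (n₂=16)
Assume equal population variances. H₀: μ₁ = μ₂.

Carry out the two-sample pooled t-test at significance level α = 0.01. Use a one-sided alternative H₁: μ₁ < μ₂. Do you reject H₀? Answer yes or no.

x̄₁=60.000, s₁=8.631, n₁=9
x̄₂=47.938, s₂=9.835, n₂=16
s_p² = [8·8.631² + 15·9.835²]/23 = 88.9973
SE = √(s_p²·(1/9+1/16)) = 3.9308
t = (60.000−47.938)/3.9308 = 3.0687
df = 23
p-value (one-sided, H₁ less) = 0.99728
At α=0.01: p ≥ α → fail to reject H₀

reject H₀: no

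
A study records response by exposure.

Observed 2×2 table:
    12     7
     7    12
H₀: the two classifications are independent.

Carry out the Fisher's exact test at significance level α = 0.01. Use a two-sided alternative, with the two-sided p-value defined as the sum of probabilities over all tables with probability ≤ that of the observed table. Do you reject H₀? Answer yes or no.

reject H₀: no

Margins: r₁=19, r₂=19, c₁=19, c₂=19, n=38
p_obs = C(19,12)·C(19,7)/C(38,19); sum pmf over tables with pmf ≤ p_obs
p-value (two-sided) = 0.19388
At α=0.01: p ≥ α → fail to reject H₀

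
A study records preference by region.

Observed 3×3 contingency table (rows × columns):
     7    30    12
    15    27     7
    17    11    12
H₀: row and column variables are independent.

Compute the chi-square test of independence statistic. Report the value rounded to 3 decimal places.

test statistic = 14.518

Row totals [49, 49, 40], col totals [39, 68, 31], n=138
χ² = (7−13.85)²/13.85 + (30−24.14)²/24.14 + (12−11.01)²/11.01 + (15−13.85)²/13.85 + (27−24.14)²/24.14 + (7−11.01)²/11.01 + (17−11.30)²/11.30 + (11−19.71)²/19.71 + (12−8.99)²/8.99 = 14.5182
df = 4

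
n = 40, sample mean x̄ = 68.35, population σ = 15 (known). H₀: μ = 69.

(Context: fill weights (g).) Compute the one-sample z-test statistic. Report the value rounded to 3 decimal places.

test statistic = -0.274

SE = σ/√n = 15/√40 = 2.3717
z = (x̄−μ₀)/SE = (68.35−69)/2.3717 = -0.2741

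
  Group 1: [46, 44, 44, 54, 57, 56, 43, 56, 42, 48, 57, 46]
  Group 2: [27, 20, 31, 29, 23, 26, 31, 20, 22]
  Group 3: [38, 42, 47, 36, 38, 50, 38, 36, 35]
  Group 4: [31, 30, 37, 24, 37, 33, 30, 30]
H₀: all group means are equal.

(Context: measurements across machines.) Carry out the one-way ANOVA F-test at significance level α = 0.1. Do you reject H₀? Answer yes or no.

reject H₀: yes

Group means [49.42, 25.44, 40.00, 31.50], grand mean 37.737
SSB = Σnᵢ(x̄ᵢ−x̄)² = 3354.230; SSW = ΣΣ(x−x̄ᵢ)² = 905.139
MSB = 3354.230/3 = 1118.0765; MSW = 905.139/34 = 26.6217
F = MSB/MSW = 41.9986
df = (3, 34)
p-value (upper-tail) = 0.00000
At α=0.1: p < α → reject H₀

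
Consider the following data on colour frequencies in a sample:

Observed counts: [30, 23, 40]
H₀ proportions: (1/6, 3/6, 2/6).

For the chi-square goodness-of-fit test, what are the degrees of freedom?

df = k − 1 = 3 − 1 = 2

degrees of freedom = 2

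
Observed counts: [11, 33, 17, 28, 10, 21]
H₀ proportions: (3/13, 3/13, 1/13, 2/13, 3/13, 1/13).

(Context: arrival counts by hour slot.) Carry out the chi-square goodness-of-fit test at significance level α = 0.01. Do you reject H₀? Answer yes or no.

n = 120; E_i = n·p_i = [27.69, 27.69, 9.23, 18.46, 27.69, 9.23]
χ² = (11−27.69)²/27.69 + (33−27.69)²/27.69 + (17−9.23)²/9.23 + (28−18.46)²/18.46 + (10−27.69)²/27.69 + (21−9.23)²/9.23 = 48.8556
df = 5
p-value (upper-tail) = 0.00000
At α=0.01: p < α → reject H₀

reject H₀: yes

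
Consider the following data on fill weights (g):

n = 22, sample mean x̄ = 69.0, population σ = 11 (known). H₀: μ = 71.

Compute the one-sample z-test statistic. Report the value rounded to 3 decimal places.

SE = σ/√n = 11/√22 = 2.3452
z = (x̄−μ₀)/SE = (69.0−71)/2.3452 = -0.8528

test statistic = -0.853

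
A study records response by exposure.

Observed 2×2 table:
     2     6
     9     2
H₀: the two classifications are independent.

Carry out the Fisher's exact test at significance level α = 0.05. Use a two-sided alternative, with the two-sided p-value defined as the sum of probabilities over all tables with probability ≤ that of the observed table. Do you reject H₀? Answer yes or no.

reject H₀: yes

Margins: r₁=8, r₂=11, c₁=11, c₂=8, n=19
p_obs = C(8,2)·C(11,9)/C(19,11); sum pmf over tables with pmf ≤ p_obs
p-value (two-sided) = 0.02374
At α=0.05: p < α → reject H₀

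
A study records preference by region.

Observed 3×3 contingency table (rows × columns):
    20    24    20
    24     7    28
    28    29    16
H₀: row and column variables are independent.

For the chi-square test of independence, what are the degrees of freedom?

degrees of freedom = 4

df = (r−1)(c−1) = (3−1)·(3−1) = 4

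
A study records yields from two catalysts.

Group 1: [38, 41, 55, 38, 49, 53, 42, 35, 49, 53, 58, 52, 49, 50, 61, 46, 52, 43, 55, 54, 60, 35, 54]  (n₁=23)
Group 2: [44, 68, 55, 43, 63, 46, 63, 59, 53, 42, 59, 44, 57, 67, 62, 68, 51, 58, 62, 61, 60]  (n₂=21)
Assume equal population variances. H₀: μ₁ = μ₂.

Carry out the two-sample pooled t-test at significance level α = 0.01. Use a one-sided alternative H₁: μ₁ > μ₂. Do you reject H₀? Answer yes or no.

x̄₁=48.783, s₁=7.716, n₁=23
x̄₂=56.429, s₂=8.447, n₂=21
s_p² = [22·7.716² + 20·8.447²]/42 = 65.1680
SE = √(s_p²·(1/23+1/21)) = 2.4365
t = (48.783−56.429)/2.4365 = -3.1381
df = 42
p-value (one-sided, H₁ greater) = 0.99845
At α=0.01: p ≥ α → fail to reject H₀

reject H₀: no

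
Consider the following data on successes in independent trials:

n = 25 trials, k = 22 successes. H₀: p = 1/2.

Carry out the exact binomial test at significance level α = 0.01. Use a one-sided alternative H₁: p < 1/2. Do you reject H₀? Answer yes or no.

reject H₀: no

Exact binomial: n=25, k=22, p₀=1/2=0.5000
P(X≤22) from Σ C(n,i)·p₀^i·(1−p₀)^(n−i)
p-value (one-sided, H₁ less) = 0.99999
At α=0.01: p ≥ α → fail to reject H₀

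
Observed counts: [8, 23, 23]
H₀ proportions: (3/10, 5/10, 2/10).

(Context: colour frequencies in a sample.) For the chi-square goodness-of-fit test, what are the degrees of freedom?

degrees of freedom = 2

df = k − 1 = 3 − 1 = 2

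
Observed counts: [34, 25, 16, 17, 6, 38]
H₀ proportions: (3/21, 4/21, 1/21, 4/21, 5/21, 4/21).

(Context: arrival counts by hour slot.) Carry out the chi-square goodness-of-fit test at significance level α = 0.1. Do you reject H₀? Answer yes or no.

reject H₀: yes

n = 136; E_i = n·p_i = [19.43, 25.90, 6.48, 25.90, 32.38, 25.90]
χ² = (34−19.43)²/19.43 + (25−25.90)²/25.90 + (16−6.48)²/6.48 + (17−25.90)²/25.90 + (6−32.38)²/32.38 + (38−25.90)²/25.90 = 55.1669
df = 5
p-value (upper-tail) = 0.00000
At α=0.1: p < α → reject H₀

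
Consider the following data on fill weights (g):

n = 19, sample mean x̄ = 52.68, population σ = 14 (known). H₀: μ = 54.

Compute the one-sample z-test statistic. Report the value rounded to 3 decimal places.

SE = σ/√n = 14/√19 = 3.2118
z = (x̄−μ₀)/SE = (52.68−54)/3.2118 = -0.4110

test statistic = -0.411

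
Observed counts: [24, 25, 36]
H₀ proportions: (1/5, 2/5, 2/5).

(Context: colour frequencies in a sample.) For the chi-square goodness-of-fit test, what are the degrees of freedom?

df = k − 1 = 3 − 1 = 2

degrees of freedom = 2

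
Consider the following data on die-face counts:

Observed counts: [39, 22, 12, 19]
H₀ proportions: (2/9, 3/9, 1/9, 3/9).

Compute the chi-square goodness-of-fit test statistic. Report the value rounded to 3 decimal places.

n = 92; E_i = n·p_i = [20.44, 30.67, 10.22, 30.67]
χ² = (39−20.44)²/20.44 + (22−30.67)²/30.67 + (12−10.22)²/10.22 + (19−30.67)²/30.67 = 24.0380
df = 3

test statistic = 24.038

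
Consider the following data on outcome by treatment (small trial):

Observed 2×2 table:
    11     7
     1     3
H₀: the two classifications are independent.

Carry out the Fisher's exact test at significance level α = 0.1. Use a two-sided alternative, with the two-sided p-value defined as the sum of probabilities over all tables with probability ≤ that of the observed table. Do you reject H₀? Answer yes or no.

reject H₀: no

Margins: r₁=18, r₂=4, c₁=12, c₂=10, n=22
p_obs = C(18,11)·C(4,1)/C(22,12); sum pmf over tables with pmf ≤ p_obs
p-value (two-sided) = 0.29323
At α=0.1: p ≥ α → fail to reject H₀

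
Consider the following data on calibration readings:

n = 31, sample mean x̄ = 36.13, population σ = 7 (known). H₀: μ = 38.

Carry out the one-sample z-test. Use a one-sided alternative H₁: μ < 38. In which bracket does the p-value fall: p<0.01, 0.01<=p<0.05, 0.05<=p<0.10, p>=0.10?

SE = σ/√n = 7/√31 = 1.2572
z = (x̄−μ₀)/SE = (36.13−38)/1.2572 = -1.4874
p-value (one-sided, H₁ less) = 0.06846
→ bracket: 0.05<=p<0.10

p-value bracket: 0.05<=p<0.10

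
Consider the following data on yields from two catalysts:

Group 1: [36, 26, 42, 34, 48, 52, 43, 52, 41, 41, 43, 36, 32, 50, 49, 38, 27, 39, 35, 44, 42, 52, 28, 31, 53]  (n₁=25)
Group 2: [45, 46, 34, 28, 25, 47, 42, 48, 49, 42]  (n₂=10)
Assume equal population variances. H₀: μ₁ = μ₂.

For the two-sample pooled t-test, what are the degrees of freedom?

degrees of freedom = 33

df = n₁ + n₂ − 2 = 25 + 10 − 2 = 33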